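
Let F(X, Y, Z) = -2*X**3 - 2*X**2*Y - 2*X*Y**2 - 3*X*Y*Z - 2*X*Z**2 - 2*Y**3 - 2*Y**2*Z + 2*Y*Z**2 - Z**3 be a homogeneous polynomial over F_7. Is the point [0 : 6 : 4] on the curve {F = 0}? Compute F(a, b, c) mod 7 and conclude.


F(0,6,4) ≡ 3 (mod 7); P is NOT on the curve.

Evaluate F(0, 6, 4) term-by-term (mod 7).
  -2*X**3 ↦ -2·0·1·1 = 0
  -2*X**2*Y ↦ -2·0·6·1 = 0
  -2*X*Y**2 ↦ -2·0·36·1 = 0
  -3*X*Y*Z ↦ -3·0·6·4 = 0
  -2*X*Z**2 ↦ -2·0·1·16 = 0
  -2*Y**3 ↦ -2·1·216·1 = -432
  -2*Y**2*Z ↦ -2·1·36·4 = -288
  2*Y*Z**2 ↦ 2·1·6·16 = 192
  -Z**3 ↦ -1·1·1·64 = -64
Sum: F(0, 6, 4) = (0) + (0) + (0) + (0) + (0) + (-432) + (-288) + (192) + (-64) = -592.
Reducing mod 7: -592 ≡ 3 (mod 7).
Since F(a, b, c) ≡ 3 ≠ 0 (mod 7), P does NOT lie on the curve.


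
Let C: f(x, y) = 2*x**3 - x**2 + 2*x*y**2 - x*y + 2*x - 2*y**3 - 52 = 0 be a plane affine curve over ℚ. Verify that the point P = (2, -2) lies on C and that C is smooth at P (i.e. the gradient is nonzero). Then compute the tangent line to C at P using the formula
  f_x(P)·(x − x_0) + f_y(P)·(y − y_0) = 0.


Tangent line at P: 32*x - 42*y - 148 = 0.

Step 1: f(2, -2) = 0, so P lies on C.
Step 2: partial derivatives
  f_x(x, y) = 6*x**2 - 2*x + 2*y**2 - y + 2, f_y(x, y) = 4*x*y - x - 6*y**2.
  f_x(P) = 32, f_y(P) = -42 (gradient nonzero, so P is smooth).
Step 3: tangent line at P: 32·(x − 2) + -42·(y − -2) = 0.
Expanding: 32*x - 42*y - 148 = 0.


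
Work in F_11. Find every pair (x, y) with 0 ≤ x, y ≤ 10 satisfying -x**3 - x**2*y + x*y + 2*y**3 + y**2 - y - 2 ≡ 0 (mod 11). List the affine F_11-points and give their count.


Affine F_11-points: {(0, 1), (0, 7), (0, 8), (2, 3), (2, 6), (2, 7), (3, 1), (4, 0), (6, 4), (7, 1)}; count = 10.

For each of the 121 pairs (x, y) ∈ F_11², evaluate f(x, y) mod 11. Record the zeros.
  x = 0: [0↦9, 1↦0, 2↦5, 3↦3, 4↦6, 5↦4, 6↦9, 7↦0, 8↦0, 9↦10, 10↦9]  zeros at y ∈ {1, 7, 8}
  x = 1: [0↦8, 1↦10, 2↦4, 3↦2, 4↦5, 5↦3, 6↦8, 7↦10, 8↦10, 9↦9, 10↦8]  zeros at y ∈ ∅
  x = 2: [0↦1, 1↦1, 2↦4, 3↦0, 4↦1, 5↦8, 6↦0, 7↦0, 8↦9, 9↦6, 10↦3]  zeros at y ∈ {3, 6, 7}
  x = 3: [0↦4, 1↦0, 2↦10, 3↦2, 4↦10, 5↦2, 6↦1, 7↦8, 8↦2, 9↦6, 10↦10]  zeros at y ∈ {1}
  x = 4: [0↦0, 1↦1, 2↦5, 3↦2, 4↦4, 5↦1, 6↦5, 7↦6, 8↦5, 9↦3, 10↦1]  zeros at y ∈ {0}
  x = 5: [0↦5, 1↦9, 2↦5, 3↦5, 4↦10, 5↦10, 6↦6, 7↦10, 8↦1, 9↦2, 10↦3]  zeros at y ∈ ∅
  x = 6: [0↦2, 1↦7, 2↦4, 3↦5, 4↦0, 5↦1, 6↦9, 7↦3, 8↦6, 9↦8, 10↦10]  zeros at y ∈ {4}
  x = 7: [0↦7, 1↦0, 2↦7, 3↦7, 4↦1, 5↦1, 6↦8, 7↦1, 8↦3, 9↦4, 10↦5]  zeros at y ∈ {1}
  x = 8: [0↦3, 1↦4, 2↦8, 3↦5, 4↦7, 5↦4, 6↦8, 7↦9, 8↦8, 9↦6, 10↦4]  zeros at y ∈ ∅
  x = 9: [0↦6, 1↦2, 2↦1, 3↦4, 4↦1, 5↦4, 6↦3, 7↦10, 8↦4, 9↦8, 10↦1]  zeros at y ∈ ∅
  x = 10: [0↦10, 1↦10, 2↦2, 3↦9, 4↦10, 5↦6, 6↦9, 7↦9, 8↦7, 9↦4, 10↦1]  zeros at y ∈ ∅
Collecting zeros: affine points = {(0, 1), (0, 7), (0, 8), (2, 3), (2, 6), (2, 7), (3, 1), (4, 0), (6, 4), (7, 1)}.
Total count |C(F_11)_aff| = 10.


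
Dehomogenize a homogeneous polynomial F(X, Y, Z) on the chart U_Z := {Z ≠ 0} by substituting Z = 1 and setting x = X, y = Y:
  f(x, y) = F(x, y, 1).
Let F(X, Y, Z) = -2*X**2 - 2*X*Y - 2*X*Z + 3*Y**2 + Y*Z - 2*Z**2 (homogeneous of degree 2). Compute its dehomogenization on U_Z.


f(x, y) = -2*x**2 - 2*x*y - 2*x + 3*y**2 + y - 2

On U_Z we set Z = 1. Each monomial c·X^i·Y^j·Z^k in F becomes c·x^i·y^j·1^k = c·x^i·y^j.
Substituting Z = 1: F(X, Y, 1) = -2*x**2 - 2*x*y - 2*x + 3*y**2 + y - 2.
Note: deg(f) ≤ deg(F) = 2; strict inequality happens when F is divisible by Z (lost terms).


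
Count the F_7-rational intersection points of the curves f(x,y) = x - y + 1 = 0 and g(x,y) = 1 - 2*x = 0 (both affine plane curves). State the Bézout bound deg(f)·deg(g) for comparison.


Common zeros: {(4, 5)}; count = 1; Bézout bound = 1.

deg(f) = 1, deg(g) = 1, so Bézout bound = 1.
Scan x ∈ F_7. For each x, list the y ∈ F_7 with f(x, y) ≡ 0 and those with g(x, y) ≡ 0 (mod 7); the common zeros in that column are the intersection.
  x = 0: f ≡ 0 at y ∈ {1}; g ≡ 0 at y ∈ ∅; common: ∅.
  x = 1: f ≡ 0 at y ∈ {2}; g ≡ 0 at y ∈ ∅; common: ∅.
  x = 2: f ≡ 0 at y ∈ {3}; g ≡ 0 at y ∈ ∅; common: ∅.
  x = 3: f ≡ 0 at y ∈ {4}; g ≡ 0 at y ∈ ∅; common: ∅.
  x = 4: f ≡ 0 at y ∈ {5}; g ≡ 0 at y ∈ {0, 1, 2, 3, 4, 5, 6}; common: {5}.
  x = 5: f ≡ 0 at y ∈ {6}; g ≡ 0 at y ∈ ∅; common: ∅.
  x = 6: f ≡ 0 at y ∈ {0}; g ≡ 0 at y ∈ ∅; common: ∅.
Collecting: common zeros = {(4, 5)}, so the count is 1.
Comparison with the Bézout bound: 1 ≤ 1 = deg(f)·deg(g), as expected for curves with no common component (the bound is attained).


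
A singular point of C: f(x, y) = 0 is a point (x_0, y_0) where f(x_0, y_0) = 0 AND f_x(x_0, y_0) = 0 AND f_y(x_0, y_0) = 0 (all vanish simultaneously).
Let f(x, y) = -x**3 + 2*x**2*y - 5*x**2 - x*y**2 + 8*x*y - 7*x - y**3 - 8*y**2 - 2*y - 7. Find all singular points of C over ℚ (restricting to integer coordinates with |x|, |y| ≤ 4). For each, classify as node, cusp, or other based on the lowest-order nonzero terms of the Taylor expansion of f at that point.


Singular points: {(-3, -2)}; classification: cusp.

Compute partial derivatives:
  f_x = -3*x**2 + 4*x*y - 10*x - y**2 + 8*y - 7.
  f_y = 2*x**2 - 2*x*y + 8*x - 3*y**2 - 16*y - 2.
Scan x_0 ∈ {−4, ..., 4}. For each x_0, f_y(x_0, y) is a polynomial in y; find its integer roots y ∈ {−4, ..., 4}, then test f_x and f at those candidates.
  x = -4: f_y(-4, y) = -3*y**2 - 8*y - 2; no integer root y with |y| ≤ 4.
  x = -3: f_y(-3, y) = -3*y**2 - 10*y - 8; vanishes at y ∈ {-2}. (-3, -2): f_x = 0, f = 0 — SINGULAR.
  x = -2: f_y(-2, y) = -3*y**2 - 12*y - 10; no integer root y with |y| ≤ 4.
  x = -1: f_y(-1, y) = -3*y**2 - 14*y - 8; vanishes at y ∈ {-4}. (-1, -4): f_x = -32 ≠ 0.
  x = 0: f_y(0, y) = -3*y**2 - 16*y - 2; no integer root y with |y| ≤ 4.
  x = 1: f_y(1, y) = -3*y**2 - 18*y + 8; no integer root y with |y| ≤ 4.
  x = 2: f_y(2, y) = -3*y**2 - 20*y + 22; no integer root y with |y| ≤ 4.
  x = 3: f_y(3, y) = -3*y**2 - 22*y + 40; no integer root y with |y| ≤ 4.
  x = 4: f_y(4, y) = -3*y**2 - 24*y + 62; no integer root y with |y| ≤ 4.
Only singular point on the grid: (-3, -2).
Classify: substitute x = -3 + u, y = -2 + v and expand: f = -u**3 + 2*u**2*v - u*v**2 - v**3 + v**2.
No constant or linear terms (consistent with a singular point). Quadratic part: v**2. Cubic part: -u**3 + 2*u**2*v - u*v**2 - v**3.
The quadratic part v**2 is a perfect square, so there is a single (double) tangent line v = 0, i.e. y = -2. Restricting the cubic part to that line (v = 0) leaves -u**3 ≠ 0, so f is not divisible by v and the branch is v² ≈ u**3 to lowest order — this is a cusp.
Classification: cusp.


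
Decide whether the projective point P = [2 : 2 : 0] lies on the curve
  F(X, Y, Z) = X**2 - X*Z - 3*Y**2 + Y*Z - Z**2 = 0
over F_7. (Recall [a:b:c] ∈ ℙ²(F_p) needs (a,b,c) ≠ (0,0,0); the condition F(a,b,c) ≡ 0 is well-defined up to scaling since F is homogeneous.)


F(2,2,0) ≡ 6 (mod 7); P is NOT on the curve.

Evaluate F(2, 2, 0) term-by-term (mod 7).
  X**2 ↦ 1·4·1·1 = 4
  -X*Z ↦ -1·2·1·0 = 0
  -3*Y**2 ↦ -3·1·4·1 = -12
  Y*Z ↦ 1·1·2·0 = 0
  -Z**2 ↦ -1·1·1·0 = 0
Sum: F(2, 2, 0) = (4) + (0) + (-12) + (0) + (0) = -8.
Reducing mod 7: -8 ≡ 6 (mod 7).
Since F(a, b, c) ≡ 6 ≠ 0 (mod 7), P does NOT lie on the curve.


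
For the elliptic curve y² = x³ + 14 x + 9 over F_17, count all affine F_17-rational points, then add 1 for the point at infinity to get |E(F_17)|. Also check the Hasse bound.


Affine points = {(0, 3), (0, 14), (5, 0), (7, 5), (7, 12), (8, 2), (8, 15), (11, 7), (11, 10), (12, 1), (12, 16), (13, 5), (13, 12), (14, 5), (14, 12)}; affine count = 15; |E(F_17)| = 16.

Discriminant check: Δ ∝ 4a³ + 27b² = 4·14³ + 27·9² = 4·2744 + 27·81 ≡ 5 (mod 17). Nonzero ⇒ E is nonsingular.
For each x ∈ F_17, compute rhs = x³ + 14·x + 9 mod 17, then count y ∈ F_17 with y² ≡ rhs.
  x = 0: rhs = 9, matching y values: 3, 14 (2 points).
  x = 1: rhs = 7, matching y values: none (0 points).
  x = 2: rhs = 11, matching y values: none (0 points).
  x = 3: rhs = 10, matching y values: none (0 points).
  x = 4: rhs = 10, matching y values: none (0 points).
  x = 5: rhs = 0, matching y values: 0 (1 points).
  x = 6: rhs = 3, matching y values: none (0 points).
  x = 7: rhs = 8, matching y values: 5, 12 (2 points).
  x = 8: rhs = 4, matching y values: 2, 15 (2 points).
  x = 9: rhs = 14, matching y values: none (0 points).
  x = 10: rhs = 10, matching y values: none (0 points).
  x = 11: rhs = 15, matching y values: 7, 10 (2 points).
  x = 12: rhs = 1, matching y values: 1, 16 (2 points).
  x = 13: rhs = 8, matching y values: 5, 12 (2 points).
  x = 14: rhs = 8, matching y values: 5, 12 (2 points).
  x = 15: rhs = 7, matching y values: none (0 points).
  x = 16: rhs = 11, matching y values: none (0 points).
Total affine count: 15.
Full point count |E(F_17)| = 15 + 1 = 16.
Hasse bound: |16 − (17+1)| = |-2| = 2 ≤ 2√17 ≈ 8.2462 ✓.


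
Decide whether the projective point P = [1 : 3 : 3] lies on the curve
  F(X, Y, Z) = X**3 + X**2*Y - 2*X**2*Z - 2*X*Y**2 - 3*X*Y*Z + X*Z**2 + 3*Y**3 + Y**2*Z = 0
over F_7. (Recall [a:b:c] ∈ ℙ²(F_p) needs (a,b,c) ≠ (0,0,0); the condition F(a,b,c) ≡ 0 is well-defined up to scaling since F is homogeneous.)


F(1,3,3) ≡ 0 (mod 7); P is on the curve.

Evaluate F(1, 3, 3) term-by-term (mod 7).
  X**3 ↦ 1·1·1·1 = 1
  X**2*Y ↦ 1·1·3·1 = 3
  -2*X**2*Z ↦ -2·1·1·3 = -6
  -2*X*Y**2 ↦ -2·1·9·1 = -18
  -3*X*Y*Z ↦ -3·1·3·3 = -27
  X*Z**2 ↦ 1·1·1·9 = 9
  3*Y**3 ↦ 3·1·27·1 = 81
  Y**2*Z ↦ 1·1·9·3 = 27
Sum: F(1, 3, 3) = (1) + (3) + (-6) + (-18) + (-27) + (9) + (81) + (27) = 70.
Reducing mod 7: 70 ≡ 0 (mod 7).
Since F(a, b, c) ≡ 0 (mod 7), P lies on the curve.


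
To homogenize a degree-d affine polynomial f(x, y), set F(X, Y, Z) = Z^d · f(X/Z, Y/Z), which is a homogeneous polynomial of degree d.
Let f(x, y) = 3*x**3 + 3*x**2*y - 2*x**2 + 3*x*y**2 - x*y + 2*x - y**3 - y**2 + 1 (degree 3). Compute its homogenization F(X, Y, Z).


F(X, Y, Z) = 3*X**3 + 3*X**2*Y - 2*X**2*Z + 3*X*Y**2 - X*Y*Z + 2*X*Z**2 - Y**3 - Y**2*Z + Z**3

deg(f) = 3.
Substitute x = X/Z, y = Y/Z into f, then multiply by Z^3.
  monomial 3·x^3·y^0 ↦ 3·X^3·Y^0·Z^0.
  monomial 3·x^2·y^1 ↦ 3·X^2·Y^1·Z^0.
  monomial -2·x^2·y^0 ↦ -2·X^2·Y^0·Z^1.
  monomial 3·x^1·y^2 ↦ 3·X^1·Y^2·Z^0.
  monomial -1·x^1·y^1 ↦ -1·X^1·Y^1·Z^1.
  monomial 2·x^1·y^0 ↦ 2·X^1·Y^0·Z^2.
  monomial -1·x^0·y^3 ↦ -1·X^0·Y^3·Z^0.
  monomial -1·x^0·y^2 ↦ -1·X^0·Y^2·Z^1.
  monomial 1·x^0·y^0 ↦ 1·X^0·Y^0·Z^3.
Collecting: F(X, Y, Z) = 3*X**3 + 3*X**2*Y - 2*X**2*Z + 3*X*Y**2 - X*Y*Z + 2*X*Z**2 - Y**3 - Y**2*Z + Z**3.


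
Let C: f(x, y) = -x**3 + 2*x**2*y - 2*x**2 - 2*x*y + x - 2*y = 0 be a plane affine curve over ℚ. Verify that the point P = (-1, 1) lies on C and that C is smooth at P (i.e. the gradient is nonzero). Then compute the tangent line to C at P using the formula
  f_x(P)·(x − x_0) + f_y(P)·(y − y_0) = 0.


Tangent line at P: -4*x + 2*y - 6 = 0.

Step 1: f(-1, 1) = 0, so P lies on C.
Step 2: partial derivatives
  f_x(x, y) = -3*x**2 + 4*x*y - 4*x - 2*y + 1, f_y(x, y) = 2*x**2 - 2*x - 2.
  f_x(P) = -4, f_y(P) = 2 (gradient nonzero, so P is smooth).
Step 3: tangent line at P: -4·(x − -1) + 2·(y − 1) = 0.
Expanding: -4*x + 2*y - 6 = 0.


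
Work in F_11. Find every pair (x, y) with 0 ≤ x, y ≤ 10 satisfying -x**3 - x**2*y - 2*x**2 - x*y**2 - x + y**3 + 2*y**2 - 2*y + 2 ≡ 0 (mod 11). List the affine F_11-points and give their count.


Affine F_11-points: {(0, 7), (1, 4), (1, 8), (1, 9), (2, 10), (4, 3), (8, 5), (10, 5), (10, 6), (10, 8)}; count = 10.

For each of the 121 pairs (x, y) ∈ F_11², evaluate f(x, y) mod 11. Record the zeros.
  x = 0: [0↦2, 1↦3, 2↦3, 3↦8, 4↦2, 5↦2, 6↦3, 7↦0, 8↦10, 9↦6, 10↦5]  zeros at y ∈ {7}
  x = 1: [0↦9, 1↦8, 2↦4, 3↦3, 4↦0, 5↦1, 6↦1, 7↦6, 8↦0, 9↦0, 10↦1]  zeros at y ∈ {4, 8, 9}
  x = 2: [0↦6, 1↦1, 2↦2, 3↦4, 4↦2, 5↦2, 6↦10, 7↦10, 8↦8, 9↦10, 10↦0]  zeros at y ∈ {10}
  x = 3: [0↦9, 1↦9, 2↦2, 3↦5, 4↦2, 5↦10, 6↦2, 7↦6, 8↦6, 9↦8, 10↦7]  zeros at y ∈ ∅
  x = 4: [0↦1, 1↦4, 2↦9, 3↦0, 4↦5, 5↦8, 6↦4, 7↦10, 8↦10, 9↦10, 10↦5]  zeros at y ∈ {3}
  x = 5: [0↦9, 1↦2, 2↦6, 3↦5, 4↦5, 5↦1, 6↦10, 7↦5, 8↦3, 9↦10, 10↦10]  zeros at y ∈ ∅
  x = 6: [0↦5, 1↦8, 2↦9, 3↦3, 4↦7, 5↦5, 6↦3, 7↦7, 8↦1, 9↦2, 10↦5]  zeros at y ∈ ∅
  x = 7: [0↦5, 1↦5, 2↦1, 3↦10, 4↦5, 5↦3, 6↦10, 7↦10, 8↦9, 9↦2, 10↦6]  zeros at y ∈ ∅
  x = 8: [0↦3, 1↦9, 2↦9, 3↦9, 4↦4, 5↦0, 6↦3, 7↦8, 8↦10, 9↦4, 10↦7]  zeros at y ∈ {5}
  x = 9: [0↦4, 1↦3, 2↦5, 3↦5, 4↦9, 5↦1, 6↦9, 7↦6, 8↦9, 9↦2, 10↦2]  zeros at y ∈ ∅
  x = 10: [0↦2, 1↦3, 2↦5, 3↦3, 4↦3, 5↦0, 6↦0, 7↦9, 8↦0, 9↦1, 10↦7]  zeros at y ∈ {5, 6, 8}
Collecting zeros: affine points = {(0, 7), (1, 4), (1, 8), (1, 9), (2, 10), (4, 3), (8, 5), (10, 5), (10, 6), (10, 8)}.
Total count |C(F_11)_aff| = 10.


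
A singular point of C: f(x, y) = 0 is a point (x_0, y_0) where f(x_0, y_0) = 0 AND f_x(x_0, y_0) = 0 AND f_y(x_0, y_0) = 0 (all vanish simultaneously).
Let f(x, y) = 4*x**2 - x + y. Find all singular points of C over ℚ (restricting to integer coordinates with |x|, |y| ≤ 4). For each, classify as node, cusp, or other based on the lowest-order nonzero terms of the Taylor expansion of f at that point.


No singular points in the scanned grid; C is smooth there.

Compute partial derivatives:
  f_x = 8*x - 1.
  f_y = 1.
f_y = 1 is a nonzero constant, so f_y never vanishes: no point (x, y) can satisfy f = f_x = f_y = 0. In particular no (x, y) ∈ {−4, ..., 4}² is singular; the curve is smooth.


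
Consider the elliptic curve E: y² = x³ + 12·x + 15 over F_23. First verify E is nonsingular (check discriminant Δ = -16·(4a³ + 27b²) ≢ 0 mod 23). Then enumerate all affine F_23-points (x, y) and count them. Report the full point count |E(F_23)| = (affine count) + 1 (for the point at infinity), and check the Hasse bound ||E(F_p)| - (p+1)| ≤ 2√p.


Affine points = {(2, 1), (2, 22), (3, 3), (3, 20), (4, 9), (4, 14), (5, 4), (5, 19), (6, 2), (6, 21), (8, 5), (8, 18), (9, 1), (9, 22), (10, 10), (10, 13), (11, 11), (11, 12), (12, 1), (12, 22), (14, 11), (14, 12), (16, 5), (16, 18), (17, 7), (17, 16), (19, 8), (19, 15), (21, 11), (21, 12), (22, 5), (22, 18)}; affine count = 32; |E(F_23)| = 33.

Discriminant check: Δ ∝ 4a³ + 27b² = 4·12³ + 27·15² = 4·1728 + 27·225 ≡ 15 (mod 23). Nonzero ⇒ E is nonsingular.
For each x ∈ F_23, compute rhs = x³ + 12·x + 15 mod 23, then count y ∈ F_23 with y² ≡ rhs.
  x = 0: rhs = 15, matching y values: none (0 points).
  x = 1: rhs = 5, matching y values: none (0 points).
  x = 2: rhs = 1, matching y values: 1, 22 (2 points).
  x = 3: rhs = 9, matching y values: 3, 20 (2 points).
  x = 4: rhs = 12, matching y values: 9, 14 (2 points).
  x = 5: rhs = 16, matching y values: 4, 19 (2 points).
  x = 6: rhs = 4, matching y values: 2, 21 (2 points).
  x = 7: rhs = 5, matching y values: none (0 points).
  x = 8: rhs = 2, matching y values: 5, 18 (2 points).
  x = 9: rhs = 1, matching y values: 1, 22 (2 points).
  x = 10: rhs = 8, matching y values: 10, 13 (2 points).
  x = 11: rhs = 6, matching y values: 11, 12 (2 points).
  x = 12: rhs = 1, matching y values: 1, 22 (2 points).
  x = 13: rhs = 22, matching y values: none (0 points).
  x = 14: rhs = 6, matching y values: 11, 12 (2 points).
  x = 15: rhs = 5, matching y values: none (0 points).
  x = 16: rhs = 2, matching y values: 5, 18 (2 points).
  x = 17: rhs = 3, matching y values: 7, 16 (2 points).
  x = 18: rhs = 14, matching y values: none (0 points).
  x = 19: rhs = 18, matching y values: 8, 15 (2 points).
  x = 20: rhs = 21, matching y values: none (0 points).
  x = 21: rhs = 6, matching y values: 11, 12 (2 points).
  x = 22: rhs = 2, matching y values: 5, 18 (2 points).
Total affine count: 32.
Full point count |E(F_23)| = 32 + 1 = 33.
Hasse bound: |33 − (23+1)| = |9| = 9 ≤ 2√23 ≈ 9.5917 ✓.


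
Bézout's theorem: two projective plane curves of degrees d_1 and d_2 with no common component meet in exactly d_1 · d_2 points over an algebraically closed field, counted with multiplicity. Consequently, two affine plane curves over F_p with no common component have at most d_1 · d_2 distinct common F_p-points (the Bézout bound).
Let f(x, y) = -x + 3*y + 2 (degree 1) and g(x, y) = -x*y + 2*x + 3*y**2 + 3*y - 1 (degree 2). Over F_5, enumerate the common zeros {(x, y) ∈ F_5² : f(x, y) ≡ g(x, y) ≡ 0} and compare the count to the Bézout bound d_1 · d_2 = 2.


Common zeros: {(0, 1)}; count = 1; Bézout bound = 2.

deg(f) = 1, deg(g) = 2, so Bézout bound = 2.
Scan x ∈ F_5. For each x, list the y ∈ F_5 with f(x, y) ≡ 0 and those with g(x, y) ≡ 0 (mod 5); the common zeros in that column are the intersection.
  x = 0: f ≡ 0 at y ∈ {1}; g ≡ 0 at y ∈ {1, 3}; common: {1}.
  x = 1: f ≡ 0 at y ∈ {3}; g ≡ 0 at y ∈ ∅; common: ∅.
  x = 2: f ≡ 0 at y ∈ {0}; g ≡ 0 at y ∈ {4}; common: ∅.
  x = 3: f ≡ 0 at y ∈ {2}; g ≡ 0 at y ∈ {0}; common: ∅.
  x = 4: f ≡ 0 at y ∈ {4}; g ≡ 0 at y ∈ ∅; common: ∅.
Collecting: common zeros = {(0, 1)}, so the count is 1.
Comparison with the Bézout bound: 1 ≤ 2 = deg(f)·deg(g), as expected for curves with no common component (the affine F_5-count falls short of the bound because intersections may lie at infinity, over extension fields, or carry multiplicity).


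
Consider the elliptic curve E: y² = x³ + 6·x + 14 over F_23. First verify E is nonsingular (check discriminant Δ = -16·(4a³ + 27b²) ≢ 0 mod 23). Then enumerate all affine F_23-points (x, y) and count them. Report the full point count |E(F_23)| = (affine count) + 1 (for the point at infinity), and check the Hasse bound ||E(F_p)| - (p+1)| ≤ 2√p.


Affine points = {(3, 6), (3, 17), (5, 10), (5, 13), (6, 6), (6, 17), (7, 10), (7, 13), (10, 4), (10, 19), (11, 10), (11, 13), (13, 9), (13, 14), (14, 6), (14, 17), (15, 11), (15, 12), (19, 8), (19, 15)}; affine count = 20; |E(F_23)| = 21.

Discriminant check: Δ ∝ 4a³ + 27b² = 4·6³ + 27·14² = 4·216 + 27·196 ≡ 15 (mod 23). Nonzero ⇒ E is nonsingular.
For each x ∈ F_23, compute rhs = x³ + 6·x + 14 mod 23, then count y ∈ F_23 with y² ≡ rhs.
  x = 0: rhs = 14, matching y values: none (0 points).
  x = 1: rhs = 21, matching y values: none (0 points).
  x = 2: rhs = 11, matching y values: none (0 points).
  x = 3: rhs = 13, matching y values: 6, 17 (2 points).
  x = 4: rhs = 10, matching y values: none (0 points).
  x = 5: rhs = 8, matching y values: 10, 13 (2 points).
  x = 6: rhs = 13, matching y values: 6, 17 (2 points).
  x = 7: rhs = 8, matching y values: 10, 13 (2 points).
  x = 8: rhs = 22, matching y values: none (0 points).
  x = 9: rhs = 15, matching y values: none (0 points).
  x = 10: rhs = 16, matching y values: 4, 19 (2 points).
  x = 11: rhs = 8, matching y values: 10, 13 (2 points).
  x = 12: rhs = 20, matching y values: none (0 points).
  x = 13: rhs = 12, matching y values: 9, 14 (2 points).
  x = 14: rhs = 13, matching y values: 6, 17 (2 points).
  x = 15: rhs = 6, matching y values: 11, 12 (2 points).
  x = 16: rhs = 20, matching y values: none (0 points).
  x = 17: rhs = 15, matching y values: none (0 points).
  x = 18: rhs = 20, matching y values: none (0 points).
  x = 19: rhs = 18, matching y values: 8, 15 (2 points).
  x = 20: rhs = 15, matching y values: none (0 points).
  x = 21: rhs = 17, matching y values: none (0 points).
  x = 22: rhs = 7, matching y values: none (0 points).
Total affine count: 20.
Full point count |E(F_23)| = 20 + 1 = 21.
Hasse bound: |21 − (23+1)| = |-3| = 3 ≤ 2√23 ≈ 9.5917 ✓.


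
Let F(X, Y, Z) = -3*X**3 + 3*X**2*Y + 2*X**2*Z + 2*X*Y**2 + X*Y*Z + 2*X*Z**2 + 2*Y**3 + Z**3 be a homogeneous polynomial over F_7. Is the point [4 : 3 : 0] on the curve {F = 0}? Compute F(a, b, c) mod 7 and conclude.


F(4,3,0) ≡ 1 (mod 7); P is NOT on the curve.

Evaluate F(4, 3, 0) term-by-term (mod 7).
  -3*X**3 ↦ -3·64·1·1 = -192
  3*X**2*Y ↦ 3·16·3·1 = 144
  2*X**2*Z ↦ 2·16·1·0 = 0
  2*X*Y**2 ↦ 2·4·9·1 = 72
  X*Y*Z ↦ 1·4·3·0 = 0
  2*X*Z**2 ↦ 2·4·1·0 = 0
  2*Y**3 ↦ 2·1·27·1 = 54
  Z**3 ↦ 1·1·1·0 = 0
Sum: F(4, 3, 0) = (-192) + (144) + (0) + (72) + (0) + (0) + (54) + (0) = 78.
Reducing mod 7: 78 ≡ 1 (mod 7).
Since F(a, b, c) ≡ 1 ≠ 0 (mod 7), P does NOT lie on the curve.


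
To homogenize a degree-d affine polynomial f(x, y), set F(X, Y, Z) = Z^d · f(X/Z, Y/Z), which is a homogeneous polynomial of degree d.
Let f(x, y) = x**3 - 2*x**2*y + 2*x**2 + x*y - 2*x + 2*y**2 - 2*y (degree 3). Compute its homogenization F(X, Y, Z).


F(X, Y, Z) = X**3 - 2*X**2*Y + 2*X**2*Z + X*Y*Z - 2*X*Z**2 + 2*Y**2*Z - 2*Y*Z**2

deg(f) = 3.
Substitute x = X/Z, y = Y/Z into f, then multiply by Z^3.
  monomial 1·x^3·y^0 ↦ 1·X^3·Y^0·Z^0.
  monomial -2·x^2·y^1 ↦ -2·X^2·Y^1·Z^0.
  monomial 2·x^2·y^0 ↦ 2·X^2·Y^0·Z^1.
  monomial 1·x^1·y^1 ↦ 1·X^1·Y^1·Z^1.
  monomial -2·x^1·y^0 ↦ -2·X^1·Y^0·Z^2.
  monomial 2·x^0·y^2 ↦ 2·X^0·Y^2·Z^1.
  monomial -2·x^0·y^1 ↦ -2·X^0·Y^1·Z^2.
Collecting: F(X, Y, Z) = X**3 - 2*X**2*Y + 2*X**2*Z + X*Y*Z - 2*X*Z**2 + 2*Y**2*Z - 2*Y*Z**2.


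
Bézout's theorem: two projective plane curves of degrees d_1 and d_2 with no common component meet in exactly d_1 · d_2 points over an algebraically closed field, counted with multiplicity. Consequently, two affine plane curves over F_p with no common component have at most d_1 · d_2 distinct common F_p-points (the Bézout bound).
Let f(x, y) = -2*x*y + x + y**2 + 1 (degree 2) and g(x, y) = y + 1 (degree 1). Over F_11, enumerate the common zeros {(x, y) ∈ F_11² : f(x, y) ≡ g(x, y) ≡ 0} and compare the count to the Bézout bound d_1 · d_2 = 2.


Common zeros: {(3, 10)}; count = 1; Bézout bound = 2.

deg(f) = 2, deg(g) = 1, so Bézout bound = 2.
Scan x ∈ F_11. For each x, list the y ∈ F_11 with f(x, y) ≡ 0 and those with g(x, y) ≡ 0 (mod 11); the common zeros in that column are the intersection.
  x = 0: f ≡ 0 at y ∈ ∅; g ≡ 0 at y ∈ {10}; common: ∅.
  x = 1: f ≡ 0 at y ∈ ∅; g ≡ 0 at y ∈ {10}; common: ∅.
  x = 2: f ≡ 0 at y ∈ {1, 3}; g ≡ 0 at y ∈ {10}; common: ∅.
  x = 3: f ≡ 0 at y ∈ {7, 10}; g ≡ 0 at y ∈ {10}; common: {10}.
  x = 4: f ≡ 0 at y ∈ {4}; g ≡ 0 at y ∈ {10}; common: ∅.
  x = 5: f ≡ 0 at y ∈ ∅; g ≡ 0 at y ∈ {10}; common: ∅.
  x = 6: f ≡ 0 at y ∈ ∅; g ≡ 0 at y ∈ {10}; common: ∅.
  x = 7: f ≡ 0 at y ∈ ∅; g ≡ 0 at y ∈ {10}; common: ∅.
  x = 8: f ≡ 0 at y ∈ {8}; g ≡ 0 at y ∈ {10}; common: ∅.
  x = 9: f ≡ 0 at y ∈ {2, 5}; g ≡ 0 at y ∈ {10}; common: ∅.
  x = 10: f ≡ 0 at y ∈ {0, 9}; g ≡ 0 at y ∈ {10}; common: ∅.
Collecting: common zeros = {(3, 10)}, so the count is 1.
Comparison with the Bézout bound: 1 ≤ 2 = deg(f)·deg(g), as expected for curves with no common component (the affine F_11-count falls short of the bound because intersections may lie at infinity, over extension fields, or carry multiplicity).


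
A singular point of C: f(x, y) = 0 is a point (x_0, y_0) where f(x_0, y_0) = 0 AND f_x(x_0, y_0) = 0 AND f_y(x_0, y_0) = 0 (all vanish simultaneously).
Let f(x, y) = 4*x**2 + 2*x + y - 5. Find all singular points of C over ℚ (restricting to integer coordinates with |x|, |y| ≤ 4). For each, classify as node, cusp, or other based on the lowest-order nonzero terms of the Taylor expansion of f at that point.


No singular points in the scanned grid; C is smooth there.

Compute partial derivatives:
  f_x = 8*x + 2.
  f_y = 1.
f_y = 1 is a nonzero constant, so f_y never vanishes: no point (x, y) can satisfy f = f_x = f_y = 0. In particular no (x, y) ∈ {−4, ..., 4}² is singular; the curve is smooth.


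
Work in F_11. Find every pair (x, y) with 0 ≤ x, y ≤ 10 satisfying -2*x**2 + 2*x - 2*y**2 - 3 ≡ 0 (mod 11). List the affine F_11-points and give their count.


Affine F_11-points: {(0, 2), (0, 9), (1, 2), (1, 9), (3, 3), (3, 8), (4, 5), (4, 6), (8, 5), (8, 6), (9, 3), (9, 8)}; count = 12.

For each of the 121 pairs (x, y) ∈ F_11², evaluate f(x, y) mod 11. Record the zeros.
  x = 0: [0↦8, 1↦6, 2↦0, 3↦1, 4↦9, 5↦2, 6↦2, 7↦9, 8↦1, 9↦0, 10↦6]  zeros at y ∈ {2, 9}
  x = 1: [0↦8, 1↦6, 2↦0, 3↦1, 4↦9, 5↦2, 6↦2, 7↦9, 8↦1, 9↦0, 10↦6]  zeros at y ∈ {2, 9}
  x = 2: [0↦4, 1↦2, 2↦7, 3↦8, 4↦5, 5↦9, 6↦9, 7↦5, 8↦8, 9↦7, 10↦2]  zeros at y ∈ ∅
  x = 3: [0↦7, 1↦5, 2↦10, 3↦0, 4↦8, 5↦1, 6↦1, 7↦8, 8↦0, 9↦10, 10↦5]  zeros at y ∈ {3, 8}
  x = 4: [0↦6, 1↦4, 2↦9, 3↦10, 4↦7, 5↦0, 6↦0, 7↦7, 8↦10, 9↦9, 10↦4]  zeros at y ∈ {5, 6}
  x = 5: [0↦1, 1↦10, 2↦4, 3↦5, 4↦2, 5↦6, 6↦6, 7↦2, 8↦5, 9↦4, 10↦10]  zeros at y ∈ ∅
  x = 6: [0↦3, 1↦1, 2↦6, 3↦7, 4↦4, 5↦8, 6↦8, 7↦4, 8↦7, 9↦6, 10↦1]  zeros at y ∈ ∅
  x = 7: [0↦1, 1↦10, 2↦4, 3↦5, 4↦2, 5↦6, 6↦6, 7↦2, 8↦5, 9↦4, 10↦10]  zeros at y ∈ ∅
  x = 8: [0↦6, 1↦4, 2↦9, 3↦10, 4↦7, 5↦0, 6↦0, 7↦7, 8↦10, 9↦9, 10↦4]  zeros at y ∈ {5, 6}
  x = 9: [0↦7, 1↦5, 2↦10, 3↦0, 4↦8, 5↦1, 6↦1, 7↦8, 8↦0, 9↦10, 10↦5]  zeros at y ∈ {3, 8}
  x = 10: [0↦4, 1↦2, 2↦7, 3↦8, 4↦5, 5↦9, 6↦9, 7↦5, 8↦8, 9↦7, 10↦2]  zeros at y ∈ ∅
Collecting zeros: affine points = {(0, 2), (0, 9), (1, 2), (1, 9), (3, 3), (3, 8), (4, 5), (4, 6), (8, 5), (8, 6), (9, 3), (9, 8)}.
Total count |C(F_11)_aff| = 12.


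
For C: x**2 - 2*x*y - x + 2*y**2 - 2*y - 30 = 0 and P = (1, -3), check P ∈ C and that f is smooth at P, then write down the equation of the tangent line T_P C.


Tangent line at P: 7*x - 16*y - 55 = 0.

Step 1: f(1, -3) = 0, so P lies on C.
Step 2: partial derivatives
  f_x(x, y) = 2*x - 2*y - 1, f_y(x, y) = -2*x + 4*y - 2.
  f_x(P) = 7, f_y(P) = -16 (gradient nonzero, so P is smooth).
Step 3: tangent line at P: 7·(x − 1) + -16·(y − -3) = 0.
Expanding: 7*x - 16*y - 55 = 0.


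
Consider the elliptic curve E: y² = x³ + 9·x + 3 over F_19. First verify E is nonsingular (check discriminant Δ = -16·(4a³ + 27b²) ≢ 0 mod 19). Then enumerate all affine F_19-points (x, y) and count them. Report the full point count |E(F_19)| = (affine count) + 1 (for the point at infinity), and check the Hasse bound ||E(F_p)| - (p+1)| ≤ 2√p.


Affine points = {(3, 0), (6, 8), (6, 11), (8, 6), (8, 13), (14, 2), (14, 17), (15, 6), (15, 13), (16, 5), (16, 14)}; affine count = 11; |E(F_19)| = 12.

Discriminant check: Δ ∝ 4a³ + 27b² = 4·9³ + 27·3² = 4·729 + 27·9 ≡ 5 (mod 19). Nonzero ⇒ E is nonsingular.
For each x ∈ F_19, compute rhs = x³ + 9·x + 3 mod 19, then count y ∈ F_19 with y² ≡ rhs.
  x = 0: rhs = 3, matching y values: none (0 points).
  x = 1: rhs = 13, matching y values: none (0 points).
  x = 2: rhs = 10, matching y values: none (0 points).
  x = 3: rhs = 0, matching y values: 0 (1 points).
  x = 4: rhs = 8, matching y values: none (0 points).
  x = 5: rhs = 2, matching y values: none (0 points).
  x = 6: rhs = 7, matching y values: 8, 11 (2 points).
  x = 7: rhs = 10, matching y values: none (0 points).
  x = 8: rhs = 17, matching y values: 6, 13 (2 points).
  x = 9: rhs = 15, matching y values: none (0 points).
  x = 10: rhs = 10, matching y values: none (0 points).
  x = 11: rhs = 8, matching y values: none (0 points).
  x = 12: rhs = 15, matching y values: none (0 points).
  x = 13: rhs = 18, matching y values: none (0 points).
  x = 14: rhs = 4, matching y values: 2, 17 (2 points).
  x = 15: rhs = 17, matching y values: 6, 13 (2 points).
  x = 16: rhs = 6, matching y values: 5, 14 (2 points).
  x = 17: rhs = 15, matching y values: none (0 points).
  x = 18: rhs = 12, matching y values: none (0 points).
Total affine count: 11.
Full point count |E(F_19)| = 11 + 1 = 12.
Hasse bound: |12 − (19+1)| = |-8| = 8 ≤ 2√19 ≈ 8.7178 ✓.


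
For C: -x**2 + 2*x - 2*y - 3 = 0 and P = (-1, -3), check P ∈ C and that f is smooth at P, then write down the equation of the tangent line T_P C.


Tangent line at P: 4*x - 2*y - 2 = 0.

Step 1: f(-1, -3) = 0, so P lies on C.
Step 2: partial derivatives
  f_x(x, y) = 2 - 2*x, f_y(x, y) = -2.
  f_x(P) = 4, f_y(P) = -2 (gradient nonzero, so P is smooth).
Step 3: tangent line at P: 4·(x − -1) + -2·(y − -3) = 0.
Expanding: 4*x - 2*y - 2 = 0.


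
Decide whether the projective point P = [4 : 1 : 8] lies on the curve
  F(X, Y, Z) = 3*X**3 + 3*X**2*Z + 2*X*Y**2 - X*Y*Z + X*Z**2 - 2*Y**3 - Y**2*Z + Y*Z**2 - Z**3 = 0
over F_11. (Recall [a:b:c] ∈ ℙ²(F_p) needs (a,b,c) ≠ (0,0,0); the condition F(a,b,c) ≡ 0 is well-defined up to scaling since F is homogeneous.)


F(4,1,8) ≡ 9 (mod 11); P is NOT on the curve.

Evaluate F(4, 1, 8) term-by-term (mod 11).
  3*X**3 ↦ 3·64·1·1 = 192
  3*X**2*Z ↦ 3·16·1·8 = 384
  2*X*Y**2 ↦ 2·4·1·1 = 8
  -X*Y*Z ↦ -1·4·1·8 = -32
  X*Z**2 ↦ 1·4·1·64 = 256
  -2*Y**3 ↦ -2·1·1·1 = -2
  -Y**2*Z ↦ -1·1·1·8 = -8
  Y*Z**2 ↦ 1·1·1·64 = 64
  -Z**3 ↦ -1·1·1·512 = -512
Sum: F(4, 1, 8) = (192) + (384) + (8) + (-32) + (256) + (-2) + (-8) + (64) + (-512) = 350.
Reducing mod 11: 350 ≡ 9 (mod 11).
Since F(a, b, c) ≡ 9 ≠ 0 (mod 11), P does NOT lie on the curve.


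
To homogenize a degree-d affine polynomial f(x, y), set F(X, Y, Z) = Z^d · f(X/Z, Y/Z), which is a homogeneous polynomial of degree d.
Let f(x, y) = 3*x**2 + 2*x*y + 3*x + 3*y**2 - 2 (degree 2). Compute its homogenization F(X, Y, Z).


F(X, Y, Z) = 3*X**2 + 2*X*Y + 3*X*Z + 3*Y**2 - 2*Z**2

deg(f) = 2.
Substitute x = X/Z, y = Y/Z into f, then multiply by Z^2.
  monomial 3·x^2·y^0 ↦ 3·X^2·Y^0·Z^0.
  monomial 2·x^1·y^1 ↦ 2·X^1·Y^1·Z^0.
  monomial 3·x^1·y^0 ↦ 3·X^1·Y^0·Z^1.
  monomial 3·x^0·y^2 ↦ 3·X^0·Y^2·Z^0.
  monomial -2·x^0·y^0 ↦ -2·X^0·Y^0·Z^2.
Collecting: F(X, Y, Z) = 3*X**2 + 2*X*Y + 3*X*Z + 3*Y**2 - 2*Z**2.


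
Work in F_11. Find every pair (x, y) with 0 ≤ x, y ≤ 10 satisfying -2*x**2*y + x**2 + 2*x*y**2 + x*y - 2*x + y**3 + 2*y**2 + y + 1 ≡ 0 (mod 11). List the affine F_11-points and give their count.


Affine F_11-points: {(0, 8), (1, 0), (1, 7), (2, 10), (6, 8), (9, 6), (9, 9), (10, 9)}; count = 8.

For each of the 121 pairs (x, y) ∈ F_11², evaluate f(x, y) mod 11. Record the zeros.
  x = 0: [0↦1, 1↦5, 2↦8, 3↦5, 4↦2, 5↦5, 6↦9, 7↦9, 8↦0, 9↦10, 10↦1]  zeros at y ∈ {8}
  x = 1: [0↦0, 1↦5, 2↦2, 3↦8, 4↦7, 5↦5, 6↦8, 7↦0, 8↦9, 9↦8, 10↦3]  zeros at y ∈ {0, 7}
  x = 2: [0↦1, 1↦3, 2↦1, 3↦1, 4↦9, 5↦9, 6↦7, 7↦9, 8↦10, 9↦5, 10↦0]  zeros at y ∈ {10}
  x = 3: [0↦4, 1↦10, 2↦5, 3↦6, 4↦8, 5↦6, 6↦6, 7↦3, 8↦3, 9↦1, 10↦3]  zeros at y ∈ ∅
  x = 4: [0↦9, 1↦4, 2↦3, 3↦1, 4↦4, 5↦7, 6↦5, 7↦4, 8↦10, 9↦7, 10↦1]  zeros at y ∈ ∅
  x = 5: [0↦5, 1↦7, 2↦6, 3↦8, 4↦8, 5↦1, 6↦4, 7↦1, 8↦9, 9↦1, 10↦5]  zeros at y ∈ ∅
  x = 6: [0↦3, 1↦8, 2↦3, 3↦5, 4↦9, 5↦10, 6↦3, 7↦5, 8↦0, 9↦5, 10↦4]  zeros at y ∈ {8}
  x = 7: [0↦3, 1↦7, 2↦5, 3↦3, 4↦7, 5↦1, 6↦2, 7↦5, 8↦5, 9↦8, 10↦9]  zeros at y ∈ ∅
  x = 8: [0↦5, 1↦4, 2↦1, 3↦2, 4↦2, 5↦7, 6↦1, 7↦1, 8↦2, 9↦10, 10↦9]  zeros at y ∈ ∅
  x = 9: [0↦9, 1↦10, 2↦2, 3↦2, 4↦5, 5↦6, 6↦0, 7↦4, 8↦2, 9↦0, 10↦4]  zeros at y ∈ {6, 9}
  x = 10: [0↦4, 1↦3, 2↦8, 3↦3, 4↦5, 5↦9, 6↦10, 7↦3, 8↦5, 9↦0, 10↦5]  zeros at y ∈ {9}
Collecting zeros: affine points = {(0, 8), (1, 0), (1, 7), (2, 10), (6, 8), (9, 6), (9, 9), (10, 9)}.
Total count |C(F_11)_aff| = 8.


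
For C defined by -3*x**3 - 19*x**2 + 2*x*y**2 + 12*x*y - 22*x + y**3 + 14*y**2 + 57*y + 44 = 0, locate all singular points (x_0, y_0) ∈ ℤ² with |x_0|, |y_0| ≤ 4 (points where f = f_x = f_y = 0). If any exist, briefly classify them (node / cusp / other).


Singular points: {(-2, -3)}; classification: node.

Compute partial derivatives:
  f_x = -9*x**2 - 38*x + 2*y**2 + 12*y - 22.
  f_y = 4*x*y + 12*x + 3*y**2 + 28*y + 57.
Scan x_0 ∈ {−4, ..., 4}. For each x_0, f_y(x_0, y) is a polynomial in y; find its integer roots y ∈ {−4, ..., 4}, then test f_x and f at those candidates.
  x = -4: f_y(-4, y) = 3*y**2 + 12*y + 9; vanishes at y ∈ {-3, -1}. (-4, -3): f_x = -32 ≠ 0; (-4, -1): f_x = -24 ≠ 0.
  x = -3: f_y(-3, y) = 3*y**2 + 16*y + 21; vanishes at y ∈ {-3}. (-3, -3): f_x = -7 ≠ 0.
  x = -2: f_y(-2, y) = 3*y**2 + 20*y + 33; vanishes at y ∈ {-3}. (-2, -3): f_x = 0, f = 0 — SINGULAR.
  x = -1: f_y(-1, y) = 3*y**2 + 24*y + 45; vanishes at y ∈ {-3}. (-1, -3): f_x = -11 ≠ 0.
  x = 0: f_y(0, y) = 3*y**2 + 28*y + 57; vanishes at y ∈ {-3}. (0, -3): f_x = -40 ≠ 0.
  x = 1: f_y(1, y) = 3*y**2 + 32*y + 69; vanishes at y ∈ {-3}. (1, -3): f_x = -87 ≠ 0.
  x = 2: f_y(2, y) = 3*y**2 + 36*y + 81; vanishes at y ∈ {-3}. (2, -3): f_x = -152 ≠ 0.
  x = 3: f_y(3, y) = 3*y**2 + 40*y + 93; vanishes at y ∈ {-3}. (3, -3): f_x = -235 ≠ 0.
  x = 4: f_y(4, y) = 3*y**2 + 44*y + 105; vanishes at y ∈ {-3}. (4, -3): f_x = -336 ≠ 0.
Only singular point on the grid: (-2, -3).
Classify: substitute x = -2 + u, y = -3 + v and expand: f = -3*u**3 - u**2 + 2*u*v**2 + v**3 + v**2.
No constant or linear terms (consistent with a singular point). Quadratic part: -u**2 + v**2. Cubic part: -3*u**3 + 2*u*v**2 + v**3.
The quadratic part v**2 - u**2 = (v − u)(v + u) splits into two distinct linear factors, so there are two distinct tangent lines y − -3 = ±(x − -2) — this is a node (ordinary double point).
Classification: node.


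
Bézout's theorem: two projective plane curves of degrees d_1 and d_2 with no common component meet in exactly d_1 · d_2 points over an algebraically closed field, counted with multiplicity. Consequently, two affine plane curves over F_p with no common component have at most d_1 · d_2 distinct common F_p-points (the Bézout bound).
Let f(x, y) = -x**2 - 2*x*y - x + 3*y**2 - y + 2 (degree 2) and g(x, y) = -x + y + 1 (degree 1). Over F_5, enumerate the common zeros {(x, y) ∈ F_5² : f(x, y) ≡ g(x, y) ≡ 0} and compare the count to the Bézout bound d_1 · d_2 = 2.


Common zeros: {(1, 0)}; count = 1; Bézout bound = 2.

deg(f) = 2, deg(g) = 1, so Bézout bound = 2.
Scan x ∈ F_5. For each x, list the y ∈ F_5 with f(x, y) ≡ 0 and those with g(x, y) ≡ 0 (mod 5); the common zeros in that column are the intersection.
  x = 0: f ≡ 0 at y ∈ ∅; g ≡ 0 at y ∈ {4}; common: ∅.
  x = 1: f ≡ 0 at y ∈ {0, 1}; g ≡ 0 at y ∈ {0}; common: {0}.
  x = 2: f ≡ 0 at y ∈ ∅; g ≡ 0 at y ∈ {1}; common: ∅.
  x = 3: f ≡ 0 at y ∈ {0, 4}; g ≡ 0 at y ∈ {2}; common: ∅.
  x = 4: f ≡ 0 at y ∈ ∅; g ≡ 0 at y ∈ {3}; common: ∅.
Collecting: common zeros = {(1, 0)}, so the count is 1.
Comparison with the Bézout bound: 1 ≤ 2 = deg(f)·deg(g), as expected for curves with no common component (the affine F_5-count falls short of the bound because intersections may lie at infinity, over extension fields, or carry multiplicity).


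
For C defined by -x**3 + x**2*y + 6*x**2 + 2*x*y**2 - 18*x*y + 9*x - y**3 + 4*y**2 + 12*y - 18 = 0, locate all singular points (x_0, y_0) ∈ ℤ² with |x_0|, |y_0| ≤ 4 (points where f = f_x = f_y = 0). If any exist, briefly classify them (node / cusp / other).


Singular points: {(3, 3)}; classification: cusp.

Compute partial derivatives:
  f_x = -3*x**2 + 2*x*y + 12*x + 2*y**2 - 18*y + 9.
  f_y = x**2 + 4*x*y - 18*x - 3*y**2 + 8*y + 12.
Scan x_0 ∈ {−4, ..., 4}. For each x_0, f_y(x_0, y) is a polynomial in y; find its integer roots y ∈ {−4, ..., 4}, then test f_x and f at those candidates.
  x = -4: f_y(-4, y) = -3*y**2 - 8*y + 100; no integer root y with |y| ≤ 4.
  x = -3: f_y(-3, y) = -3*y**2 - 4*y + 75; no integer root y with |y| ≤ 4.
  x = -2: f_y(-2, y) = 52 - 3*y**2; no integer root y with |y| ≤ 4.
  x = -1: f_y(-1, y) = -3*y**2 + 4*y + 31; no integer root y with |y| ≤ 4.
  x = 0: f_y(0, y) = -3*y**2 + 8*y + 12; no integer root y with |y| ≤ 4.
  x = 1: f_y(1, y) = -3*y**2 + 12*y - 5; no integer root y with |y| ≤ 4.
  x = 2: f_y(2, y) = -3*y**2 + 16*y - 20; vanishes at y ∈ {2}. (2, 2): f_x = 1 ≠ 0.
  x = 3: f_y(3, y) = -3*y**2 + 20*y - 33; vanishes at y ∈ {3}. (3, 3): f_x = 0, f = 0 — SINGULAR.
  x = 4: f_y(4, y) = -3*y**2 + 24*y - 44; no integer root y with |y| ≤ 4.
Only singular point on the grid: (3, 3).
Classify: substitute x = 3 + u, y = 3 + v and expand: f = -u**3 + u**2*v + 2*u*v**2 - v**3 + v**2.
No constant or linear terms (consistent with a singular point). Quadratic part: v**2. Cubic part: -u**3 + u**2*v + 2*u*v**2 - v**3.
The quadratic part v**2 is a perfect square, so there is a single (double) tangent line v = 0, i.e. y = 3. Restricting the cubic part to that line (v = 0) leaves -u**3 ≠ 0, so f is not divisible by v and the branch is v² ≈ u**3 to lowest order — this is a cusp.
Classification: cusp.


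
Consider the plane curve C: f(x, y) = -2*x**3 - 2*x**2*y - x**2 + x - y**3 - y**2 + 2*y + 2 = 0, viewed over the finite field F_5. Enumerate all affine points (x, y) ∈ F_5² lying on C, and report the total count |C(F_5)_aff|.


Affine F_5-points: {(0, 4), (1, 0), (1, 4), (2, 2), (2, 3), (2, 4), (4, 1), (4, 2)}; count = 8.

For each of the 25 pairs (x, y) ∈ F_5², evaluate f(x, y) mod 5. Record the zeros.
  x = 0: [0↦2, 1↦2, 2↦4, 3↦2, 4↦0]  zeros at y ∈ {4}
  x = 1: [0↦0, 1↦3, 2↦3, 3↦4, 4↦0]  zeros at y ∈ {0, 4}
  x = 2: [0↦4, 1↦1, 2↦0, 3↦0, 4↦0]  zeros at y ∈ {2, 3, 4}
  x = 3: [0↦2, 1↦4, 2↦3, 3↦3, 4↦3]  zeros at y ∈ ∅
  x = 4: [0↦2, 1↦0, 2↦0, 3↦1, 4↦2]  zeros at y ∈ {1, 2}
Collecting zeros: affine points = {(0, 4), (1, 0), (1, 4), (2, 2), (2, 3), (2, 4), (4, 1), (4, 2)}.
Total count |C(F_5)_aff| = 8.


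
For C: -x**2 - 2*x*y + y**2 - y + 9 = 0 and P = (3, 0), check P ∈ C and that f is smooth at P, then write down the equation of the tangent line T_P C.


Tangent line at P: -6*x - 7*y + 18 = 0.

Step 1: f(3, 0) = 0, so P lies on C.
Step 2: partial derivatives
  f_x(x, y) = -2*x - 2*y, f_y(x, y) = -2*x + 2*y - 1.
  f_x(P) = -6, f_y(P) = -7 (gradient nonzero, so P is smooth).
Step 3: tangent line at P: -6·(x − 3) + -7·(y − 0) = 0.
Expanding: -6*x - 7*y + 18 = 0.


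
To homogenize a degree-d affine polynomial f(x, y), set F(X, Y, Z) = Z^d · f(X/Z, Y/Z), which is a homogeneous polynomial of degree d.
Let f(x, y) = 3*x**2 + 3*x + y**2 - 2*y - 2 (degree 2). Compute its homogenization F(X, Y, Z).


F(X, Y, Z) = 3*X**2 + 3*X*Z + Y**2 - 2*Y*Z - 2*Z**2

deg(f) = 2.
Substitute x = X/Z, y = Y/Z into f, then multiply by Z^2.
  monomial 3·x^2·y^0 ↦ 3·X^2·Y^0·Z^0.
  monomial 3·x^1·y^0 ↦ 3·X^1·Y^0·Z^1.
  monomial 1·x^0·y^2 ↦ 1·X^0·Y^2·Z^0.
  monomial -2·x^0·y^1 ↦ -2·X^0·Y^1·Z^1.
  monomial -2·x^0·y^0 ↦ -2·X^0·Y^0·Z^2.
Collecting: F(X, Y, Z) = 3*X**2 + 3*X*Z + Y**2 - 2*Y*Z - 2*Z**2.


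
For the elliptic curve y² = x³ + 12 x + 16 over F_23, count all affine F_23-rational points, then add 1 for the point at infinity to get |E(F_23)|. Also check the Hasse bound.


Affine points = {(0, 4), (0, 19), (1, 11), (1, 12), (2, 5), (2, 18), (4, 6), (4, 17), (7, 11), (7, 12), (8, 7), (8, 16), (9, 5), (9, 18), (10, 3), (10, 20), (12, 5), (12, 18), (13, 0), (15, 11), (15, 12), (16, 7), (16, 16), (17, 2), (17, 21), (22, 7), (22, 16)}; affine count = 27; |E(F_23)| = 28.

Discriminant check: Δ ∝ 4a³ + 27b² = 4·12³ + 27·16² = 4·1728 + 27·256 ≡ 1 (mod 23). Nonzero ⇒ E is nonsingular.
For each x ∈ F_23, compute rhs = x³ + 12·x + 16 mod 23, then count y ∈ F_23 with y² ≡ rhs.
  x = 0: rhs = 16, matching y values: 4, 19 (2 points).
  x = 1: rhs = 6, matching y values: 11, 12 (2 points).
  x = 2: rhs = 2, matching y values: 5, 18 (2 points).
  x = 3: rhs = 10, matching y values: none (0 points).
  x = 4: rhs = 13, matching y values: 6, 17 (2 points).
  x = 5: rhs = 17, matching y values: none (0 points).
  x = 6: rhs = 5, matching y values: none (0 points).
  x = 7: rhs = 6, matching y values: 11, 12 (2 points).
  x = 8: rhs = 3, matching y values: 7, 16 (2 points).
  x = 9: rhs = 2, matching y values: 5, 18 (2 points).
  x = 10: rhs = 9, matching y values: 3, 20 (2 points).
  x = 11: rhs = 7, matching y values: none (0 points).
  x = 12: rhs = 2, matching y values: 5, 18 (2 points).
  x = 13: rhs = 0, matching y values: 0 (1 points).
  x = 14: rhs = 7, matching y values: none (0 points).
  x = 15: rhs = 6, matching y values: 11, 12 (2 points).
  x = 16: rhs = 3, matching y values: 7, 16 (2 points).
  x = 17: rhs = 4, matching y values: 2, 21 (2 points).
  x = 18: rhs = 15, matching y values: none (0 points).
  x = 19: rhs = 19, matching y values: none (0 points).
  x = 20: rhs = 22, matching y values: none (0 points).
  x = 21: rhs = 7, matching y values: none (0 points).
  x = 22: rhs = 3, matching y values: 7, 16 (2 points).
Total affine count: 27.
Full point count |E(F_23)| = 27 + 1 = 28.
Hasse bound: |28 − (23+1)| = |4| = 4 ≤ 2√23 ≈ 9.5917 ✓.
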